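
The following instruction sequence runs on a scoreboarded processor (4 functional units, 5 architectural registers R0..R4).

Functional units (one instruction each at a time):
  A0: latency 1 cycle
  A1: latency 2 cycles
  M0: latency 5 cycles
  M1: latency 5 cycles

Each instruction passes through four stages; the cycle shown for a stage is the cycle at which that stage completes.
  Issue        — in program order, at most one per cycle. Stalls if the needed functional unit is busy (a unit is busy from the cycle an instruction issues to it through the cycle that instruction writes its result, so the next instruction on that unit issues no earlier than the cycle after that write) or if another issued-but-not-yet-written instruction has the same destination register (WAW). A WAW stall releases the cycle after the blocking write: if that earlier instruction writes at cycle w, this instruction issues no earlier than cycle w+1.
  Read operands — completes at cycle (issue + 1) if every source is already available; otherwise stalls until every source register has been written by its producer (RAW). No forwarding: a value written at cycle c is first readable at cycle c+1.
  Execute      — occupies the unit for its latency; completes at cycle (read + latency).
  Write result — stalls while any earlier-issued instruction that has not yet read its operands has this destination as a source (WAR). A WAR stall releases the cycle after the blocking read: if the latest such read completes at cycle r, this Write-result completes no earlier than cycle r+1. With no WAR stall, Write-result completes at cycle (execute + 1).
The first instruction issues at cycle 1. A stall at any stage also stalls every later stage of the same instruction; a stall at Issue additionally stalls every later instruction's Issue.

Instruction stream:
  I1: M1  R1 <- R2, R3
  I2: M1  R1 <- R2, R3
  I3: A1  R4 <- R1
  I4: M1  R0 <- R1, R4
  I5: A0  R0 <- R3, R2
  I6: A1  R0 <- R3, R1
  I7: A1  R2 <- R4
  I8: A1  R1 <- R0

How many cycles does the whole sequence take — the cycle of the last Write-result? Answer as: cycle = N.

cycle = 46

1) issue 1, read 2, done 7, write 8
2) issue 9, read 10, done 15, write 16  <struct: M1 busy until I1 writes@8>
3) issue 10, read 17, done 19, write 20  <RAW R1: wait I2 write@16>
4) issue 17, read 21, done 26, write 27  <struct: M1 busy until I2 writes@16 / RAW R4: wait I3 write@20>
5) issue 28, read 29, done 30, write 31  <WAW R0: wait I4 write@27>
6) issue 32, read 33, done 35, write 36  <WAW R0: wait I5 write@31>
7) issue 37, read 38, done 40, write 41  <struct: A1 busy until I6 writes@36>
8) issue 42, read 43, done 45, write 46  <struct: A1 busy until I7 writes@41>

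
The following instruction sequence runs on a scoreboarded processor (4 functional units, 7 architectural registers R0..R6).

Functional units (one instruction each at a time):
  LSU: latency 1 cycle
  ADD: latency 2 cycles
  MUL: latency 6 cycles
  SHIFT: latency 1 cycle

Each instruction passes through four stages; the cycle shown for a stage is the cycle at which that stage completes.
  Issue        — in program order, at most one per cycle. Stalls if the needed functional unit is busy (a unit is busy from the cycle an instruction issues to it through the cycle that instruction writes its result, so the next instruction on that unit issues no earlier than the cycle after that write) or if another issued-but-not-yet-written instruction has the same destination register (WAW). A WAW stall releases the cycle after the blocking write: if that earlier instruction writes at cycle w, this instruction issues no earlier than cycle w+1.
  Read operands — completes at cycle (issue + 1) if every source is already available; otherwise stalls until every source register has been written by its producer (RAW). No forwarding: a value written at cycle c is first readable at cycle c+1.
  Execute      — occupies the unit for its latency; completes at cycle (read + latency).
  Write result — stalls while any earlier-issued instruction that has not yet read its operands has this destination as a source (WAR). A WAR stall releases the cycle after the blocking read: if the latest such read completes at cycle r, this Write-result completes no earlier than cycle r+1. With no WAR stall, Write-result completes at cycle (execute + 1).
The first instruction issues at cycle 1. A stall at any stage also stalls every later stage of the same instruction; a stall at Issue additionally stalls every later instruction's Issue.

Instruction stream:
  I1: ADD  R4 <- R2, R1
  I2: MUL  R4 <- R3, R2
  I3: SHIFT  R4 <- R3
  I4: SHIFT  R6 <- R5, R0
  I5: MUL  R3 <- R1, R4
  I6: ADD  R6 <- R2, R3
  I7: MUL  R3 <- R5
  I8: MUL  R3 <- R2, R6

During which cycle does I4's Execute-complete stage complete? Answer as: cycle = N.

cycle = 21

I1: IS=1 RO=2 EX=4 WR=5
I2: IS=6 RO=7 EX=13 WR=14  [WAW R4: wait I1 write@5]
I3: IS=15 RO=16 EX=17 WR=18  [WAW R4: wait I2 write@14]
I4: IS=19 RO=20 EX=21 WR=22  [struct: SHIFT busy until I3 writes@18]
I5: IS=20 RO=21 EX=27 WR=28
I6: IS=23 RO=29 EX=31 WR=32  [WAW R6: wait I4 write@22; RAW R3: wait I5 write@28]
I7: IS=29 RO=30 EX=36 WR=37  [struct: MUL busy until I5 writes@28]
I8: IS=38 RO=39 EX=45 WR=46  [struct: MUL busy until I7 writes@37]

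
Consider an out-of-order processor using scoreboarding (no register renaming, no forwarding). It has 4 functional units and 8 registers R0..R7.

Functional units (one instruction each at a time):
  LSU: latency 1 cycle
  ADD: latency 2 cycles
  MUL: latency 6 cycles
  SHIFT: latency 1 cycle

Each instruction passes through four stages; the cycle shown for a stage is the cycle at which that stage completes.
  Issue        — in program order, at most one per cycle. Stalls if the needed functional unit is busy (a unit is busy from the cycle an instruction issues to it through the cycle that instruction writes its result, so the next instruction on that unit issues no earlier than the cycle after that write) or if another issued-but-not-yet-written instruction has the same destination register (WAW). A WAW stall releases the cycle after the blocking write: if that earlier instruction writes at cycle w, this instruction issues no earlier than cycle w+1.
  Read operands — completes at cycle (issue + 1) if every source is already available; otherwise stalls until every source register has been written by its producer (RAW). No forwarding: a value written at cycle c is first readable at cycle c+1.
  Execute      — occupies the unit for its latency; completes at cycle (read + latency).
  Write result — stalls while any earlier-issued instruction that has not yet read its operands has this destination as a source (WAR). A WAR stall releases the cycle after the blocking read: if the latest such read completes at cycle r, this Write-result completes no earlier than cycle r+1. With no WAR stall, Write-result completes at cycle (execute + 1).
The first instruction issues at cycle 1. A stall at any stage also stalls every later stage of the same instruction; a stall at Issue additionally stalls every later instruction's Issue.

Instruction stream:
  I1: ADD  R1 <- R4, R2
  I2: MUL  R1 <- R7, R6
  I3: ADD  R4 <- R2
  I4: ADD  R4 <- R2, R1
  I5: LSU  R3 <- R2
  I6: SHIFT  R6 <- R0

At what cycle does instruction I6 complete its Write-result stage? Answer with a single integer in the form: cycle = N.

c1: I1 dispatched to ADD
c2: I1 operands ready
c4: I1 complete
c5: R1←I1
c6: I2 dispatched to MUL
c7: I2 operands ready, I3 dispatched to ADD
c8: I3 operands ready
c10: I3 complete
c11: R4←I3
c12: I4 dispatched to ADD
c13: I2 complete, I5 dispatched to LSU
c14: R1←I2, I5 operands ready, I6 dispatched to SHIFT
c15: I4 operands ready, I5 complete, I6 operands ready
c16: R3←I5, I6 complete
c17: I4 complete, R6←I6
c18: R4←I4

cycle = 17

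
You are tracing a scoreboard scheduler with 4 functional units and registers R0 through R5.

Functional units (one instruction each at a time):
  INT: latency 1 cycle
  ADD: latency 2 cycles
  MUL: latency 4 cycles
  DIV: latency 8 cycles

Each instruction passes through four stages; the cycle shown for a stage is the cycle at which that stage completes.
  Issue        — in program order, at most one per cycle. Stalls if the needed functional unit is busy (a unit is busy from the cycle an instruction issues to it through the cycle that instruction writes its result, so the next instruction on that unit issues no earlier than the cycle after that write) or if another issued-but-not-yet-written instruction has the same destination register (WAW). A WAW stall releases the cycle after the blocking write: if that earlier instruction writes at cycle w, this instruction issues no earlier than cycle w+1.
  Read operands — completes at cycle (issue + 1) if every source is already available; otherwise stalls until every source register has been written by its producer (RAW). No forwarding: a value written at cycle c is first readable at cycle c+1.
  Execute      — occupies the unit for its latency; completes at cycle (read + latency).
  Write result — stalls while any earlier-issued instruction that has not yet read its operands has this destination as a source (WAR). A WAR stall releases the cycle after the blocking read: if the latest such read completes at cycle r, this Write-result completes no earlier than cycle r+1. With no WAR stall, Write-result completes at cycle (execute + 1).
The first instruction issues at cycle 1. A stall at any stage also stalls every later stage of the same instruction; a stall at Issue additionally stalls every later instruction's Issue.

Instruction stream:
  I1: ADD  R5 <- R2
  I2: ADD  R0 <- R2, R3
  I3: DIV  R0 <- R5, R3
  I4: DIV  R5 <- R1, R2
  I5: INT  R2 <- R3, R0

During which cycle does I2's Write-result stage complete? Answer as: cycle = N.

cycle = 10

1) issue 1, read 2, done 4, write 5
2) issue 6, read 7, done 9, write 10  <struct: ADD busy until I1 writes@5>
3) issue 11, read 12, done 20, write 21  <WAW R0: wait I2 write@10>
4) issue 22, read 23, done 31, write 32  <struct: DIV busy until I3 writes@21>
5) issue 23, read 24, done 25, write 26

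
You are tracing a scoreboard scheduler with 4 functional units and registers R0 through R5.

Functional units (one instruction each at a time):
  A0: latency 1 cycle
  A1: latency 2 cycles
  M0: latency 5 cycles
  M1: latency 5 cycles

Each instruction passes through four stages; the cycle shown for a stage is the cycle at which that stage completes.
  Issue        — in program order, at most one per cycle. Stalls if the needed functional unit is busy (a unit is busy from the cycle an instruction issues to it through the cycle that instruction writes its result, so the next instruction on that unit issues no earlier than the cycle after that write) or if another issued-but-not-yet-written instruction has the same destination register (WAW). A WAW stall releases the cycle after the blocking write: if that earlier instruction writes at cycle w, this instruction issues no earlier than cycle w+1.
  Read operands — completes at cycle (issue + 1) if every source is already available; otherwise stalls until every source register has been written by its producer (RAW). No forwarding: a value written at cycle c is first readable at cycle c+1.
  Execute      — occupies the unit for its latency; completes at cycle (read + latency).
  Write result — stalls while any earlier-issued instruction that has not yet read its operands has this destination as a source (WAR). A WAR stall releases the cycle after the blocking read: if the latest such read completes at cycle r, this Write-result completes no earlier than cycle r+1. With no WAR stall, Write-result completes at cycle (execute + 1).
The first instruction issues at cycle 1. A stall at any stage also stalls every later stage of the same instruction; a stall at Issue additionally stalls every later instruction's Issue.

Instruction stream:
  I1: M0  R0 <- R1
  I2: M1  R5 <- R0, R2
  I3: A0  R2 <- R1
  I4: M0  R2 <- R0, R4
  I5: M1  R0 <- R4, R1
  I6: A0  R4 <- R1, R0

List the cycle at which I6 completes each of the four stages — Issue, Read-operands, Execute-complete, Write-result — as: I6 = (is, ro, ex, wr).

I6 = (17, 24, 25, 26)

I1 -> (1, 2, 7, 8)
I2 -> (2, 9, 14, 15)  // RAW R0: wait I1 write@8
I3 -> (3, 4, 5, 10)  // WAR R2: wait I2 read@9
I4 -> (11, 12, 17, 18)  // WAW R2: wait I3 write@10
I5 -> (16, 17, 22, 23)  // struct: M1 busy until I2 writes@15
I6 -> (17, 24, 25, 26)  // RAW R0: wait I5 write@23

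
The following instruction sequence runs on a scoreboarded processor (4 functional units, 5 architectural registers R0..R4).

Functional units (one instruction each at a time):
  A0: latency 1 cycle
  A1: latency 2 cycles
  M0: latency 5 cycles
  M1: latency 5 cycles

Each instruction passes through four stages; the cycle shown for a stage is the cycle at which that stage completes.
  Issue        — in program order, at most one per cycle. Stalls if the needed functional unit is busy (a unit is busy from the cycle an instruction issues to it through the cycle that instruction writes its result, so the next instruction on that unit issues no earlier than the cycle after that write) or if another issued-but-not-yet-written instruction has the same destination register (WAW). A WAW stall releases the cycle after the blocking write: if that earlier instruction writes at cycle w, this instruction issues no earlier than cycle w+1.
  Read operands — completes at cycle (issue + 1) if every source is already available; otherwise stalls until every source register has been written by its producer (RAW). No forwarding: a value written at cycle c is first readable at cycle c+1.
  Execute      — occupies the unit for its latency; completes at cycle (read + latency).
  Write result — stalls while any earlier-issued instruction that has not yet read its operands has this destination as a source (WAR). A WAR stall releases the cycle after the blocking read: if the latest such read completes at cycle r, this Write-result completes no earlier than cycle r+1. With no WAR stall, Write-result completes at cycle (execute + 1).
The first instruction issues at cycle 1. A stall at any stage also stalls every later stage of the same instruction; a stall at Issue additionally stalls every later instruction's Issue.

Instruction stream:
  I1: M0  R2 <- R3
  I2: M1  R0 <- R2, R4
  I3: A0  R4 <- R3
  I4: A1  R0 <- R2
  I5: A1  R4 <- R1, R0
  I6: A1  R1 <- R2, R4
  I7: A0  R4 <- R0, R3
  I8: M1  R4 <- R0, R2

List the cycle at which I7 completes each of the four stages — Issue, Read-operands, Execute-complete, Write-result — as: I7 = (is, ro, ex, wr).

I1  is:1  ro:2  ex:7  wr:8
I2  is:2  ro:9  ex:14  wr:15  — RAW R2: wait I1 write@8
I3  is:3  ro:4  ex:5  wr:10  — WAR R4: wait I2 read@9
I4  is:16  ro:17  ex:19  wr:20  — WAW R0: wait I2 write@15
I5  is:21  ro:22  ex:24  wr:25  — struct: A1 busy until I4 writes@20
I6  is:26  ro:27  ex:29  wr:30  — struct: A1 busy until I5 writes@25
I7  is:27  ro:28  ex:29  wr:30
I8  is:31  ro:32  ex:37  wr:38  — WAW R4: wait I7 write@30

I7 = (27, 28, 29, 30)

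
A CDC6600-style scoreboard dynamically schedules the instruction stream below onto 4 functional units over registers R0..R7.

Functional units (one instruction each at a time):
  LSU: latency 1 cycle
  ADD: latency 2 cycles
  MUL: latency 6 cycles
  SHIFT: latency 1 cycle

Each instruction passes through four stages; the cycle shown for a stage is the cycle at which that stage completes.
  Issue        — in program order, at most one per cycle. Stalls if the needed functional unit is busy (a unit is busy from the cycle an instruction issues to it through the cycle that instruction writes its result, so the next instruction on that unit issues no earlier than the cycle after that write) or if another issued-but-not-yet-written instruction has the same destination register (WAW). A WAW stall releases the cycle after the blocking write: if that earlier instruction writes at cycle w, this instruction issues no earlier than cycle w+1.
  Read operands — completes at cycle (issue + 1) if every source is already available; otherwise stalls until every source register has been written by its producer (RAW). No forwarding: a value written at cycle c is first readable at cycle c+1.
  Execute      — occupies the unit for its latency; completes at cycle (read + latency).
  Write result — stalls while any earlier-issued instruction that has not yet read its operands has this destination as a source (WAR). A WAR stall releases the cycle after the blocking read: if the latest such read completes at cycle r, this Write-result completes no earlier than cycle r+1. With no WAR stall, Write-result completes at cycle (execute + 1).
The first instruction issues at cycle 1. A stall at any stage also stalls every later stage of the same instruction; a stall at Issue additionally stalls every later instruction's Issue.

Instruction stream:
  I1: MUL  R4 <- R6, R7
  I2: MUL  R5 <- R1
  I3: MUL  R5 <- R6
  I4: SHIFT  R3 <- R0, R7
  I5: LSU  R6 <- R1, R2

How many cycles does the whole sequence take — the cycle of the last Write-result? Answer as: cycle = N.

cycle = 27

1) issue 1, read 2, done 8, write 9
2) issue 10, read 11, done 17, write 18  <struct: MUL busy until I1 writes@9>
3) issue 19, read 20, done 26, write 27  <struct: MUL busy until I2 writes@18>
4) issue 20, read 21, done 22, write 23
5) issue 21, read 22, done 23, write 24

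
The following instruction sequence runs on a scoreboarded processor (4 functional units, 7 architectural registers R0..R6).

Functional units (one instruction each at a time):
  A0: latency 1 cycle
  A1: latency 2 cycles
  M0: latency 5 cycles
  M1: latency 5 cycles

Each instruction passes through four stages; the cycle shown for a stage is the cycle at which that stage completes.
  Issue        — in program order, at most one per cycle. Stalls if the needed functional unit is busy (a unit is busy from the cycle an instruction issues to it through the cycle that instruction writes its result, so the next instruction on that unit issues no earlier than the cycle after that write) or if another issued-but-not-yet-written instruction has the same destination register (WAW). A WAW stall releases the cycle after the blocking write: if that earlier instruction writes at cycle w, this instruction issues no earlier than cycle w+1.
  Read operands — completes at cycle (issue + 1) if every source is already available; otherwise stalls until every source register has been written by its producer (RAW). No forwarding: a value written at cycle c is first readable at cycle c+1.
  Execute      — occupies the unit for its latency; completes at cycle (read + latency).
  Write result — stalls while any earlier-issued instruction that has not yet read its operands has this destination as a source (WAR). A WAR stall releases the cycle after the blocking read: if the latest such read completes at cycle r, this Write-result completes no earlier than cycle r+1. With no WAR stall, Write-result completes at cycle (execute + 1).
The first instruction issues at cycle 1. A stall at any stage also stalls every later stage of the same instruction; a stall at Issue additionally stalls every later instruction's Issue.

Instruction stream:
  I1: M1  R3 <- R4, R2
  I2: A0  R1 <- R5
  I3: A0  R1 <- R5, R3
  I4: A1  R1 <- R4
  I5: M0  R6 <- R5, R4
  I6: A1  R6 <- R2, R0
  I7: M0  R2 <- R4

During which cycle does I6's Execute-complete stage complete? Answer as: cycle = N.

I1 -> (1, 2, 7, 8)
I2 -> (2, 3, 4, 5)
I3 -> (6, 9, 10, 11)  // struct: A0 busy until I2 writes@5, RAW R3: wait I1 write@8
I4 -> (12, 13, 15, 16)  // WAW R1: wait I3 write@11
I5 -> (13, 14, 19, 20)
I6 -> (21, 22, 24, 25)  // WAW R6: wait I5 write@20
I7 -> (22, 23, 28, 29)

cycle = 24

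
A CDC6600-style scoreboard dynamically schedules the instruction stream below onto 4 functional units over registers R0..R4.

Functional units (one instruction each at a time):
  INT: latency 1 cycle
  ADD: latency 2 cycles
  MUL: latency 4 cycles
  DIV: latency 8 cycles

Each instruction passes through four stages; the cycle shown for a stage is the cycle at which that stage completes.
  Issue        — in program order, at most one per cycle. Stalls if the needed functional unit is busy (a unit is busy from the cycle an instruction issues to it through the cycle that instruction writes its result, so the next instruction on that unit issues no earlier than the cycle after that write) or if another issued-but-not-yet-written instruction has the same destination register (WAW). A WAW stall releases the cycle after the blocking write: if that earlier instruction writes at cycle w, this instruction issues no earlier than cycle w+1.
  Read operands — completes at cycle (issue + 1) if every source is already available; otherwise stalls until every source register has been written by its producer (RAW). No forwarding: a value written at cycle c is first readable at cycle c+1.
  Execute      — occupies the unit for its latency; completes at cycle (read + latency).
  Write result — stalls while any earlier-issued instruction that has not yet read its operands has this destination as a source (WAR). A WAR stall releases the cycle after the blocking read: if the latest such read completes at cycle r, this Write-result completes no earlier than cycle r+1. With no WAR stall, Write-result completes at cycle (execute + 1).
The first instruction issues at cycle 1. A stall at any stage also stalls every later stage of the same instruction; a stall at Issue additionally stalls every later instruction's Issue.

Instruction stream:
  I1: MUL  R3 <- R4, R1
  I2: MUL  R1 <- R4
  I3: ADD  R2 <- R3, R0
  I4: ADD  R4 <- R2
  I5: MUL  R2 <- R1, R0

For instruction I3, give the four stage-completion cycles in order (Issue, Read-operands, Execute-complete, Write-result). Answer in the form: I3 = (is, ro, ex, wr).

t=1  I1→MUL
t=2  I1 RO
t=6  I1 EX
t=7  I1 WR R3
t=8  I2→MUL
t=9  I2 RO; I3→ADD
t=10  I3 RO
t=12  I3 EX
t=13  I2 EX; I3 WR R2
t=14  I2 WR R1; I4→ADD
t=15  I4 RO; I5→MUL
t=16  I5 RO
t=17  I4 EX
t=18  I4 WR R4
t=20  I5 EX
t=21  I5 WR R2

I3 = (9, 10, 12, 13)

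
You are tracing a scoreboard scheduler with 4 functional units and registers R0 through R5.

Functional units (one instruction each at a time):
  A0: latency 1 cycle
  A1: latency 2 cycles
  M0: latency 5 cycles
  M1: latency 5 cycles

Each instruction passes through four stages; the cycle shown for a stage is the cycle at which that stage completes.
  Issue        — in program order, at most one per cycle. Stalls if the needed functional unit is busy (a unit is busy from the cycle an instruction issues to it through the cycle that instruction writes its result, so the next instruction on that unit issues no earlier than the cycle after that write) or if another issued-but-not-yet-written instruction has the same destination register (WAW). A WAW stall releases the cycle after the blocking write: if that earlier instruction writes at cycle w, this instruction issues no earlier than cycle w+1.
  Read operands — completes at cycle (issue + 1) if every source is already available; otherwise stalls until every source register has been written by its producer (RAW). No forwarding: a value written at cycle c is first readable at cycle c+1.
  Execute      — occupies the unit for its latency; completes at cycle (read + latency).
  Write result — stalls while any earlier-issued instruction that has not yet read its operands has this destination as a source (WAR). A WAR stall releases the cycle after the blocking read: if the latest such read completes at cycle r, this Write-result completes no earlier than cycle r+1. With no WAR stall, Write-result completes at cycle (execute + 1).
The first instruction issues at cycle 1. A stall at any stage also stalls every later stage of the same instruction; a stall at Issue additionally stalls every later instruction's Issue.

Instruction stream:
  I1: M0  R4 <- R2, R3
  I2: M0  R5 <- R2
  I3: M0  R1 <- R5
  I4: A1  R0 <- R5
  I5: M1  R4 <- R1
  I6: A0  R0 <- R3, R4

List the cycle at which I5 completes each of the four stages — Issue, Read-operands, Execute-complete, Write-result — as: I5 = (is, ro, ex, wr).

c1: I1→M0
c2: I1 RO
c7: I1 EX
c8: I1 WR R4
c9: I2→M0
c10: I2 RO
c15: I2 EX
c16: I2 WR R5
c17: I3→M0
c18: I3 RO | I4→A1
c19: I4 RO | I5→M1
c21: I4 EX
c22: I4 WR R0
c23: I3 EX | I6→A0
c24: I3 WR R1
c25: I5 RO
c30: I5 EX
c31: I5 WR R4
c32: I6 RO
c33: I6 EX
c34: I6 WR R0

I5 = (19, 25, 30, 31)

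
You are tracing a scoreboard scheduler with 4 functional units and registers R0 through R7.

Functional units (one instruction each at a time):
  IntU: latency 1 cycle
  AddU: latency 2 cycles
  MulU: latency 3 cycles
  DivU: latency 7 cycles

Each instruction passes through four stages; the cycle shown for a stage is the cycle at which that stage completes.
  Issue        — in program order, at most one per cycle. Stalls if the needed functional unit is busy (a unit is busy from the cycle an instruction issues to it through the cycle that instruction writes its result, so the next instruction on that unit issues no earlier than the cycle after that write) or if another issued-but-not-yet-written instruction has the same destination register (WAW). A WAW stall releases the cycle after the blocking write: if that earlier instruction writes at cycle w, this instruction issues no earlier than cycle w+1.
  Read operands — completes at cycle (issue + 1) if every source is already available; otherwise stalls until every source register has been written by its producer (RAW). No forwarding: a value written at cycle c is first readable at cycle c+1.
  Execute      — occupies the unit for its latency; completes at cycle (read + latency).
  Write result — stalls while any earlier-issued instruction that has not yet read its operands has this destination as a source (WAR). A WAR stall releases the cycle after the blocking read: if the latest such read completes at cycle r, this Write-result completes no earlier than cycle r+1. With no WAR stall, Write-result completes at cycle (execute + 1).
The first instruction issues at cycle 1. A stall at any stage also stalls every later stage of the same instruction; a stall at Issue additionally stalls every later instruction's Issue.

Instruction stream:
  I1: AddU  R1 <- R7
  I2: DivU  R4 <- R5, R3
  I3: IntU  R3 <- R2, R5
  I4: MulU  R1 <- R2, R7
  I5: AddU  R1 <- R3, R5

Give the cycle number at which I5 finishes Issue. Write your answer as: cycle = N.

cycle = 12

  I1 | 1 | 2 | 4 | 5
  I2 | 2 | 3 | 10 | 11
  I3 | 3 | 4 | 5 | 6
  I4 | 6 | 7 | 10 | 11   WAW R1: wait I1 write@5
  I5 | 12 | 13 | 15 | 16   WAW R1: wait I4 write@11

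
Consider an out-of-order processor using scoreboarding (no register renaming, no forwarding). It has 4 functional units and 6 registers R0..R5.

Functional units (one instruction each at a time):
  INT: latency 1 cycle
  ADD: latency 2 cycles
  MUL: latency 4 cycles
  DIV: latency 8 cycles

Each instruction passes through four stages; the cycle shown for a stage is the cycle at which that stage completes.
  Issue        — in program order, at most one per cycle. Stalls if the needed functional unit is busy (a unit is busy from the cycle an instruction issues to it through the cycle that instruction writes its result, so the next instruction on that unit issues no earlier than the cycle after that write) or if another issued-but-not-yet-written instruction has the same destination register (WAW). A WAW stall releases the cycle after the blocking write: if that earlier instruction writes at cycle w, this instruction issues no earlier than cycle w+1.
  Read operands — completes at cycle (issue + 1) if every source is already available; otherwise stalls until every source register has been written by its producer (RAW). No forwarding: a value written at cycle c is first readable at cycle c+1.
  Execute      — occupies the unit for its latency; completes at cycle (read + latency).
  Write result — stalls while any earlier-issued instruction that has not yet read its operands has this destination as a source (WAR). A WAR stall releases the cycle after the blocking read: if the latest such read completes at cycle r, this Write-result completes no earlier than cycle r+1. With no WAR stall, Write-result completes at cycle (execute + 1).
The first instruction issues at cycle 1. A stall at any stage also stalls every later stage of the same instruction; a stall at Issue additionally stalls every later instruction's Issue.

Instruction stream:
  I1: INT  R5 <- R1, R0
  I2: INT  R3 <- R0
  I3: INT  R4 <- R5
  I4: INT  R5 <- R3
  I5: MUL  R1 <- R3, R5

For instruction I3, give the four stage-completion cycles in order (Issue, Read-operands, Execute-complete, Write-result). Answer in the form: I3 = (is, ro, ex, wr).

I3 = (9, 10, 11, 12)

c1: issue I1 (INT)
c2: I1 read-ops
c3: I1 finished on INT
c4: I1→R5
c5: issue I2 (INT)
c6: I2 read-ops
c7: I2 finished on INT
c8: I2→R3
c9: issue I3 (INT)
c10: I3 read-ops
c11: I3 finished on INT
c12: I3→R4
c13: issue I4 (INT)
c14: I4 read-ops; issue I5 (MUL)
c15: I4 finished on INT
c16: I4→R5
c17: I5 read-ops
c21: I5 finished on MUL
c22: I5→R1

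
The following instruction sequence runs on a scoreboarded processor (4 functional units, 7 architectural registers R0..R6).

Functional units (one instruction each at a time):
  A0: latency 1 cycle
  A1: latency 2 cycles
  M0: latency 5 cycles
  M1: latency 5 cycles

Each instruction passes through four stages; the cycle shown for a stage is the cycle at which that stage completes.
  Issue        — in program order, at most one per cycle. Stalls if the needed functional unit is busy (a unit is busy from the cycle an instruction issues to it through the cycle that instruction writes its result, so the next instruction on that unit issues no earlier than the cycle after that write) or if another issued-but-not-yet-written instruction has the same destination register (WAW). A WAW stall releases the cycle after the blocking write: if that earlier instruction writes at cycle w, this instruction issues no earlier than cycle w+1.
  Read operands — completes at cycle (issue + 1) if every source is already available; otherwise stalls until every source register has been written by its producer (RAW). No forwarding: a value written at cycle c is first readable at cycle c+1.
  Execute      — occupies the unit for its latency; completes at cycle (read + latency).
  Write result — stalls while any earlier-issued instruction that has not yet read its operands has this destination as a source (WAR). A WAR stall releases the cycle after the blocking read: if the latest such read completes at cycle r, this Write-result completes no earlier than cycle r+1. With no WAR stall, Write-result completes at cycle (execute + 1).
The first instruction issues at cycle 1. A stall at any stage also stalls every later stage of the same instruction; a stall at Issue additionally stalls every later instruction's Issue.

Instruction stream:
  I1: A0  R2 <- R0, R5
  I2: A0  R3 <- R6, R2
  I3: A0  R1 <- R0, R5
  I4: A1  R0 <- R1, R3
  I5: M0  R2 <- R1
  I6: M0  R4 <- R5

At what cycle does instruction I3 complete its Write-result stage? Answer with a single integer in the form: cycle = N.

cycle = 12

[I1] 1/2/3/4
[I2] 5/6/7/8  (struct: A0 busy until I1 writes@4)
[I3] 9/10/11/12  (struct: A0 busy until I2 writes@8)
[I4] 10/13/15/16  (RAW R1: wait I3 write@12)
[I5] 11/13/18/19  (RAW R1: wait I3 write@12)
[I6] 20/21/26/27  (struct: M0 busy until I5 writes@19)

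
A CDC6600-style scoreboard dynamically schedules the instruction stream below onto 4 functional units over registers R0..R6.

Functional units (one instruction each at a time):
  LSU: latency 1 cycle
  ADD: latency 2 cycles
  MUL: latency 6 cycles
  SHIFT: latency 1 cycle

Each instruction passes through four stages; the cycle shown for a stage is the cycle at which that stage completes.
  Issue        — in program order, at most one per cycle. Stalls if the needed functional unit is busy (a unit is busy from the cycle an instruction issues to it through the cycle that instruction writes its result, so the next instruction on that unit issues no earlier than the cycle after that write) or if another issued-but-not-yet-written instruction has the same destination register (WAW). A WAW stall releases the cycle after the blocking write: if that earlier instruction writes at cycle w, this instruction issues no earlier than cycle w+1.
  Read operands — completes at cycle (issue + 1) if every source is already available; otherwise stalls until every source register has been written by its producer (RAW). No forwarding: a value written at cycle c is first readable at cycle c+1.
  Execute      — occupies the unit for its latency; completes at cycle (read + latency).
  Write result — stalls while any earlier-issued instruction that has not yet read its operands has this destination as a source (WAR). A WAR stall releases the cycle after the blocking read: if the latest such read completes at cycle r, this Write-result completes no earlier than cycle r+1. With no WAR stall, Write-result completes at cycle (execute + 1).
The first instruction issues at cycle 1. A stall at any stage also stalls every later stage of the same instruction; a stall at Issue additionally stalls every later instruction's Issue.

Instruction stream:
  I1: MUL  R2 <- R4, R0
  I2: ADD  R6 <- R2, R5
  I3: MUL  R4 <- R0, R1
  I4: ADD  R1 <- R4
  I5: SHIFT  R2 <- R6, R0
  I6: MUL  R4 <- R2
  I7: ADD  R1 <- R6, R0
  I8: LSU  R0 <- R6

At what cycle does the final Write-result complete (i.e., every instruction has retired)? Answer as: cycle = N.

1) issue 1, read 2, done 8, write 9
2) issue 2, read 10, done 12, write 13  <RAW R2: wait I1 write@9>
3) issue 10, read 11, done 17, write 18  <struct: MUL busy until I1 writes@9>
4) issue 14, read 19, done 21, write 22  <struct: ADD busy until I2 writes@13 / RAW R4: wait I3 write@18>
5) issue 15, read 16, done 17, write 18
6) issue 19, read 20, done 26, write 27  <struct: MUL busy until I3 writes@18>
7) issue 23, read 24, done 26, write 27  <struct: ADD busy until I4 writes@22>
8) issue 24, read 25, done 26, write 27

cycle = 27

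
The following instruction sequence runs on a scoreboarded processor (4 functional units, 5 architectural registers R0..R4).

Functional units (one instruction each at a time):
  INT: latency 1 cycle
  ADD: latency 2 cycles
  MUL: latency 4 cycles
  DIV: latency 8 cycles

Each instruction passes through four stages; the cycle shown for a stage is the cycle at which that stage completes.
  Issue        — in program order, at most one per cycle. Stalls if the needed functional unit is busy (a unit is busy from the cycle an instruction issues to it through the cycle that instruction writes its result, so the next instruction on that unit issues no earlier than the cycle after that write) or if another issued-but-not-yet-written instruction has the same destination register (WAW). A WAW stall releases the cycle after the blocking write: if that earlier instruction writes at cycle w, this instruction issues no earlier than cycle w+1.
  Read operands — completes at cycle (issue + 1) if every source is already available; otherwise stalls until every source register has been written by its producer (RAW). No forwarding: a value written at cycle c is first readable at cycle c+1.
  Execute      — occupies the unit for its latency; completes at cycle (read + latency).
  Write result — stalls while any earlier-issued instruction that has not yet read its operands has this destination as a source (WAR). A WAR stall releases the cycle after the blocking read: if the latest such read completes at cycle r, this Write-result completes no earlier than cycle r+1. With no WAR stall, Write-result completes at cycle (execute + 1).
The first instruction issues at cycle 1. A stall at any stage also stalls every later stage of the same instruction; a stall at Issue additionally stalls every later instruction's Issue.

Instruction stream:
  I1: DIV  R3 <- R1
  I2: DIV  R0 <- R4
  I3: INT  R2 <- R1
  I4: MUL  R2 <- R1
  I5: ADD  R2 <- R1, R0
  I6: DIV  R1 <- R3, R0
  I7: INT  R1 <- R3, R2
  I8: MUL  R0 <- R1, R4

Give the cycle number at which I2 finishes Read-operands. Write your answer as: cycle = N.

1) issue 1, read 2, done 10, write 11
2) issue 12, read 13, done 21, write 22  <struct: DIV busy until I1 writes@11>
3) issue 13, read 14, done 15, write 16
4) issue 17, read 18, done 22, write 23  <WAW R2: wait I3 write@16>
5) issue 24, read 25, done 27, write 28  <WAW R2: wait I4 write@23>
6) issue 25, read 26, done 34, write 35
7) issue 36, read 37, done 38, write 39  <WAW R1: wait I6 write@35>
8) issue 37, read 40, done 44, write 45  <RAW R1: wait I7 write@39>

cycle = 13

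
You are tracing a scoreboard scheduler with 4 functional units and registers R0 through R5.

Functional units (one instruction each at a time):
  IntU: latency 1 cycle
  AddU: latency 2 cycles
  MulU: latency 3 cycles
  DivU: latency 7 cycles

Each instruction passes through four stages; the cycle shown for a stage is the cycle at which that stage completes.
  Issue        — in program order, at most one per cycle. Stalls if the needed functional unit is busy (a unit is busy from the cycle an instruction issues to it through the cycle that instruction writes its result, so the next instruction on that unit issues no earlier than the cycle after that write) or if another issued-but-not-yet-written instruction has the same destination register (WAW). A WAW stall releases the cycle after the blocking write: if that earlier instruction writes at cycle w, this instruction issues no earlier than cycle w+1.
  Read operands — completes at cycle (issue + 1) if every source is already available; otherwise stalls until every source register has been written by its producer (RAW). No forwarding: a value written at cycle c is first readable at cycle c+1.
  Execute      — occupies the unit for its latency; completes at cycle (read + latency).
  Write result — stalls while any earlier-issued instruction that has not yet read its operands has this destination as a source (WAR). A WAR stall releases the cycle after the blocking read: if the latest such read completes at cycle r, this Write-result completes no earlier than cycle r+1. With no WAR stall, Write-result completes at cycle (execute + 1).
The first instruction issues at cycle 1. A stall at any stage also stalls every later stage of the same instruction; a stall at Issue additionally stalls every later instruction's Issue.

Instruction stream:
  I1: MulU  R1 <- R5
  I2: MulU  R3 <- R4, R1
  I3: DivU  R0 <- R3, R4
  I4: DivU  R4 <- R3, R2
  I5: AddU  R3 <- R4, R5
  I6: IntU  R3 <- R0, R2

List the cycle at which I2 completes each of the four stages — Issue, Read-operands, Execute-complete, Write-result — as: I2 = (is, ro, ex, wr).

I2 = (7, 8, 11, 12)

  I1 | 1 | 2 | 5 | 6
  I2 | 7 | 8 | 11 | 12   struct: MulU busy until I1 writes@6
  I3 | 8 | 13 | 20 | 21   RAW R3: wait I2 write@12
  I4 | 22 | 23 | 30 | 31   struct: DivU busy until I3 writes@21
  I5 | 23 | 32 | 34 | 35   RAW R4: wait I4 write@31
  I6 | 36 | 37 | 38 | 39   WAW R3: wait I5 write@35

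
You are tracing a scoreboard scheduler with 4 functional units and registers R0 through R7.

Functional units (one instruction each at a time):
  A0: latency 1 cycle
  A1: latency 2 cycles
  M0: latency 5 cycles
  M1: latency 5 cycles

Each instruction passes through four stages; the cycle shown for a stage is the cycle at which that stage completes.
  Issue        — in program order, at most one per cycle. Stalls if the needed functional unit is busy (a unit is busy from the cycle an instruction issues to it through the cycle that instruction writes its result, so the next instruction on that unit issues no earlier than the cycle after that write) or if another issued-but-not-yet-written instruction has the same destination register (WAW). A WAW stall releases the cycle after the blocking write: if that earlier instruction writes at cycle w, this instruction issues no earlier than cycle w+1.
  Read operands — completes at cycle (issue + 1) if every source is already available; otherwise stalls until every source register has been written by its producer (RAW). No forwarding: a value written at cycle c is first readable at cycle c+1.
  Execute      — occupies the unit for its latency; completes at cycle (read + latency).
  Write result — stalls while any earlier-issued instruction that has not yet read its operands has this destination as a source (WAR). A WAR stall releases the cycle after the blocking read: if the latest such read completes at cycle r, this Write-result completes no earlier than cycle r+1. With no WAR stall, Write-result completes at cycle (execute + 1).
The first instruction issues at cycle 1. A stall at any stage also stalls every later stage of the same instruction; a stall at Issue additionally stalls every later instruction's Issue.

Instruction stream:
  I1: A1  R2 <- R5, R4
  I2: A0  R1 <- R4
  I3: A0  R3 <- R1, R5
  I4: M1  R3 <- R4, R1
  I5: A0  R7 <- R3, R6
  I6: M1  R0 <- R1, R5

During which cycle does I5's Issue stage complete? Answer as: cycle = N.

cycle 1: issue I1 (A1)
cycle 2: I1 read-ops · issue I2 (A0)
cycle 3: I2 read-ops
cycle 4: I1 finished on A1 · I2 finished on A0
cycle 5: I1→R2 · I2→R1
cycle 6: issue I3 (A0)
cycle 7: I3 read-ops
cycle 8: I3 finished on A0
cycle 9: I3→R3
cycle 10: issue I4 (M1)
cycle 11: I4 read-ops · issue I5 (A0)
cycle 16: I4 finished on M1
cycle 17: I4→R3
cycle 18: I5 read-ops · issue I6 (M1)
cycle 19: I5 finished on A0 · I6 read-ops
cycle 20: I5→R7
cycle 24: I6 finished on M1
cycle 25: I6→R0

cycle = 11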